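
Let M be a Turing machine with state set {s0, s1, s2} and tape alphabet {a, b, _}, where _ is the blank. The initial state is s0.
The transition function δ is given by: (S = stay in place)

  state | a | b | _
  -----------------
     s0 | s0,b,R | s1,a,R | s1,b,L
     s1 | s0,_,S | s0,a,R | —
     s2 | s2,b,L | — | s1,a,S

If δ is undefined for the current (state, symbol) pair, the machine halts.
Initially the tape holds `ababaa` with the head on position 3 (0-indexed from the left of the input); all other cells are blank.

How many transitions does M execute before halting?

s0 | _aba[b]aa   read b → write a, move R, go to s1
s1 | _abaa[a]a   read a → write _, move S, go to s0
s0 | _abaa[_]a   read _ → write b, move L, go to s1
s1 | _aba[a]ba   read a → write _, move S, go to s0
s0 | _aba[_]ba   read _ → write b, move L, go to s1
s1 | _ab[a]bba   read a → write _, move S, go to s0
s0 | _ab[_]bba   read _ → write b, move L, go to s1
s1 | _a[b]bbba   read b → write a, move R, go to s0
s0 | _aa[b]bba   read b → write a, move R, go to s1
s1 | _aaa[b]ba   read b → write a, move R, go to s0
s0 | _aaaa[b]a   read b → write a, move R, go to s1
s1 | _aaaaa[a]   read a → write _, move S, go to s0
s0 | _aaaaa[_]   read _ → write b, move L, go to s1
s1 | _aaaa[a]b   read a → write _, move S, go to s0
s0 | _aaaa[_]b   read _ → write b, move L, go to s1
s1 | _aaa[a]bb   read a → write _, move S, go to s0
s0 | _aaa[_]bb   read _ → write b, move L, go to s1
s1 | _aa[a]bbb   read a → write _, move S, go to s0
s0 | _aa[_]bbb   read _ → write b, move L, go to s1
s1 | _a[a]bbbb   read a → write _, move S, go to s0
s0 | _a[_]bbbb   read _ → write b, move L, go to s1
s1 | _[a]bbbbb   read a → write _, move S, go to s0
s0 | _[_]bbbbb   read _ → write b, move L, go to s1
s1 | [_]bbbbbb
M halts after 23 transitions.

23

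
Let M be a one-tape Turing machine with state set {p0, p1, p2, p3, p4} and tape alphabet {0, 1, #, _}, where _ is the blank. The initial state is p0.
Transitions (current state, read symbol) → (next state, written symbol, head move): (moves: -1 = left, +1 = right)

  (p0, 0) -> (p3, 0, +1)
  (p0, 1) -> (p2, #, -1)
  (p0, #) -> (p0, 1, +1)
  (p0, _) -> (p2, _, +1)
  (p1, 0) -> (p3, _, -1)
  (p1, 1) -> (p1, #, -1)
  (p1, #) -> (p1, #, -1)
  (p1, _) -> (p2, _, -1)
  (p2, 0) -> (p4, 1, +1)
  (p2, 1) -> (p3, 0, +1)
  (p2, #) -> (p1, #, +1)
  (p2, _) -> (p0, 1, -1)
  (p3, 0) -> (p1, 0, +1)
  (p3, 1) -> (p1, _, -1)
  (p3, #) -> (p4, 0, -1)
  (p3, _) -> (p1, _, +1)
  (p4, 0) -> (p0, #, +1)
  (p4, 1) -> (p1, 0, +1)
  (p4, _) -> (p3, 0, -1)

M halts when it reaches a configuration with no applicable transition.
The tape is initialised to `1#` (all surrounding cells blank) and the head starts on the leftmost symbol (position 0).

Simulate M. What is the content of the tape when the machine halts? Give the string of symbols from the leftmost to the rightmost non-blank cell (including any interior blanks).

p0 | __[1]#__   read 1 → write #, move -1, go to p2
p2 | _[_]##__   read _ → write 1, move -1, go to p0
p0 | [_]1##__   read _ → write _, move +1, go to p2
p2 | _[1]##__   read 1 → write 0, move +1, go to p3
p3 | _0[#]#__   read # → write 0, move -1, go to p4
p4 | _[0]0#__   read 0 → write #, move +1, go to p0
p0 | _#[0]#__   read 0 → write 0, move +1, go to p3
p3 | _#0[#]__   read # → write 0, move -1, go to p4
p4 | _#[0]0__   read 0 → write #, move +1, go to p0
p0 | _##[0]__   read 0 → write 0, move +1, go to p3
p3 | _##0[_]_   read _ → write _, move +1, go to p1
p1 | _##0_[_]   read _ → write _, move -1, go to p2
p2 | _##0[_]_   read _ → write 1, move -1, go to p0
p0 | _##[0]1_   read 0 → write 0, move +1, go to p3
p3 | _##0[1]_   read 1 → write _, move -1, go to p1
p1 | _##[0]__   read 0 → write _, move -1, go to p3
p3 | _#[#]___   read # → write 0, move -1, go to p4
p4 | _[#]0___
The non-blank tape span at halt is #0.

#0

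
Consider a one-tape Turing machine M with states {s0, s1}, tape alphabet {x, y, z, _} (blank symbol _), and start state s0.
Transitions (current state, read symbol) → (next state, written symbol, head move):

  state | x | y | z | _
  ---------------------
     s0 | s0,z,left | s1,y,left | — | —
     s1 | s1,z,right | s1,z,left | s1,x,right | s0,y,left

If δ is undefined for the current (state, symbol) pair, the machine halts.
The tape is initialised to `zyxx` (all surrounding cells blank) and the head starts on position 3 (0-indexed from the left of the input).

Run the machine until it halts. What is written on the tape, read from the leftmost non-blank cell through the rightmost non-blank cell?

zzzzy

state=s0 head=3 tape=zyx[x]_   (s0,x)→(s0,z,left)
state=s0 head=2 tape=zy[x]z_   (s0,x)→(s0,z,left)
state=s0 head=1 tape=z[y]zz_   (s0,y)→(s1,y,left)
state=s1 head=0 tape=[z]yzz_   (s1,z)→(s1,x,right)
state=s1 head=1 tape=x[y]zz_   (s1,y)→(s1,z,left)
state=s1 head=0 tape=[x]zzz_   (s1,x)→(s1,z,right)
state=s1 head=1 tape=z[z]zz_   (s1,z)→(s1,x,right)
state=s1 head=2 tape=zx[z]z_   (s1,z)→(s1,x,right)
state=s1 head=3 tape=zxx[z]_   (s1,z)→(s1,x,right)
state=s1 head=4 tape=zxxx[_]   (s1,_)→(s0,y,left)
state=s0 head=3 tape=zxx[x]y   (s0,x)→(s0,z,left)
state=s0 head=2 tape=zx[x]zy   (s0,x)→(s0,z,left)
state=s0 head=1 tape=z[x]zzy   (s0,x)→(s0,z,left)
state=s0 head=0 tape=[z]zzzy
The non-blank tape span at halt is zzzzy.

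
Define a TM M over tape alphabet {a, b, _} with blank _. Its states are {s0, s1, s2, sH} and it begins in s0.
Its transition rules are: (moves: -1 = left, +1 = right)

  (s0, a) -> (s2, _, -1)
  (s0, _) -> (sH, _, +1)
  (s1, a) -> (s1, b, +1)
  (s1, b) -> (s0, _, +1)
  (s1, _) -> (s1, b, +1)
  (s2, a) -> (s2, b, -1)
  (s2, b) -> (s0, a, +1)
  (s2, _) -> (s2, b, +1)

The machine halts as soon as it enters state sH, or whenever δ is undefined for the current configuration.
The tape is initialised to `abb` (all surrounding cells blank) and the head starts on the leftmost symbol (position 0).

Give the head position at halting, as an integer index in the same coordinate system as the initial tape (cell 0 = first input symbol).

state=s0 head=0 tape=_[a]bb   (s0,a)→(s2,_,-1)
state=s2 head=-1 tape=[_]_bb   (s2,_)→(s2,b,+1)
state=s2 head=0 tape=b[_]bb   (s2,_)→(s2,b,+1)
state=s2 head=1 tape=bb[b]b   (s2,b)→(s0,a,+1)
state=s0 head=2 tape=bba[b]
At halt the head is at cell 2.

2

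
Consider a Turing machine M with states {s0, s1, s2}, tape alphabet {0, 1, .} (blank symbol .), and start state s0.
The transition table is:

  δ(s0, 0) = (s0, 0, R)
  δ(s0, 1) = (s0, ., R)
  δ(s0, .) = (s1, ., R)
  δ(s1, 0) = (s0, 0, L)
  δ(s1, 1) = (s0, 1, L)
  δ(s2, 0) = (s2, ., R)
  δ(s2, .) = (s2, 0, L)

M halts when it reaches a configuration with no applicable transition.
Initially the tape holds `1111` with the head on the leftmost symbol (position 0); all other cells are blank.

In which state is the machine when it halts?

s0 | [1]111..   read 1 → write ., move R, go to s0
s0 | .[1]11..   read 1 → write ., move R, go to s0
s0 | ..[1]1..   read 1 → write ., move R, go to s0
s0 | ...[1]..   read 1 → write ., move R, go to s0
s0 | ....[.].   read . → write ., move R, go to s1
s1 | .....[.]
No transition is defined for (s1, .); M halts in state s1.

s1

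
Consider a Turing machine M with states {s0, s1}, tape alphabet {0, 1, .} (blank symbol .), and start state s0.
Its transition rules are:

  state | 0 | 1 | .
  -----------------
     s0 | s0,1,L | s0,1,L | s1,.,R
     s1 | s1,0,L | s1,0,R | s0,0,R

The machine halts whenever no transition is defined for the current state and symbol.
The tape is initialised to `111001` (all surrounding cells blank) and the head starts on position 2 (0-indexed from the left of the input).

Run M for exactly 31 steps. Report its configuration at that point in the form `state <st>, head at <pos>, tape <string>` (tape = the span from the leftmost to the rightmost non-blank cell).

state s0, head at -3, tape 010000001

state=s0 head=2 tape=...11[1]001   (s0,1)→(s0,1,L)
state=s0 head=1 tape=...1[1]1001   (s0,1)→(s0,1,L)
state=s0 head=0 tape=...[1]11001   (s0,1)→(s0,1,L)
state=s0 head=-1 tape=..[.]111001   (s0,.)→(s1,.,R)
state=s1 head=0 tape=...[1]11001   (s1,1)→(s1,0,R)
state=s1 head=1 tape=...0[1]1001   (s1,1)→(s1,0,R)
state=s1 head=2 tape=...00[1]001   (s1,1)→(s1,0,R)
state=s1 head=3 tape=...000[0]01   (s1,0)→(s1,0,L)
state=s1 head=2 tape=...00[0]001   (s1,0)→(s1,0,L)
state=s1 head=1 tape=...0[0]0001   (s1,0)→(s1,0,L)
state=s1 head=0 tape=...[0]00001   (s1,0)→(s1,0,L)
state=s1 head=-1 tape=..[.]000001   (s1,.)→(s0,0,R)
state=s0 head=0 tape=..0[0]00001   (s0,0)→(s0,1,L)
state=s0 head=-1 tape=..[0]100001   (s0,0)→(s0,1,L)
state=s0 head=-2 tape=.[.]1100001   (s0,.)→(s1,.,R)
state=s1 head=-1 tape=..[1]100001   (s1,1)→(s1,0,R)
state=s1 head=0 tape=..0[1]00001   (s1,1)→(s1,0,R)
state=s1 head=1 tape=..00[0]0001   (s1,0)→(s1,0,L)
state=s1 head=0 tape=..0[0]00001   (s1,0)→(s1,0,L)
state=s1 head=-1 tape=..[0]000001   (s1,0)→(s1,0,L)
state=s1 head=-2 tape=.[.]0000001   (s1,.)→(s0,0,R)
state=s0 head=-1 tape=.0[0]000001   (s0,0)→(s0,1,L)
state=s0 head=-2 tape=.[0]1000001   (s0,0)→(s0,1,L)
state=s0 head=-3 tape=[.]11000001   (s0,.)→(s1,.,R)
state=s1 head=-2 tape=.[1]1000001   (s1,1)→(s1,0,R)
state=s1 head=-1 tape=.0[1]000001   (s1,1)→(s1,0,R)
state=s1 head=0 tape=.00[0]00001   (s1,0)→(s1,0,L)
state=s1 head=-1 tape=.0[0]000001   (s1,0)→(s1,0,L)
state=s1 head=-2 tape=.[0]0000001   (s1,0)→(s1,0,L)
state=s1 head=-3 tape=[.]00000001   (s1,.)→(s0,0,R)
state=s0 head=-2 tape=0[0]0000001   (s0,0)→(s0,1,L)
state=s0 head=-3 tape=[0]10000001
After 31 steps: state s0, head at -3, tape 010000001.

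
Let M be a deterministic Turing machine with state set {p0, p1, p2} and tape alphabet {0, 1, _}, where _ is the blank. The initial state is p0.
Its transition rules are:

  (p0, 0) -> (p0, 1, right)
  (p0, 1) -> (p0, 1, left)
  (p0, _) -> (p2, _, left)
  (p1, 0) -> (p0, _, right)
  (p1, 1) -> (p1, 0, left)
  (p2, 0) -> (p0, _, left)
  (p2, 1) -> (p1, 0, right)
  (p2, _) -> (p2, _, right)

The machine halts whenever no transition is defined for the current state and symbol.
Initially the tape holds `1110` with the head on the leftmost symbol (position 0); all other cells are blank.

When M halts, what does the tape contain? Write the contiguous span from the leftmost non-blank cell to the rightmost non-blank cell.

p0 | __[1]110_   read 1 → write 1, move left, go to p0
p0 | _[_]1110_   read _ → write _, move left, go to p2
p2 | [_]_1110_   read _ → write _, move right, go to p2
p2 | _[_]1110_   read _ → write _, move right, go to p2
p2 | __[1]110_   read 1 → write 0, move right, go to p1
p1 | __0[1]10_   read 1 → write 0, move left, go to p1
p1 | __[0]010_   read 0 → write _, move right, go to p0
p0 | ___[0]10_   read 0 → write 1, move right, go to p0
p0 | ___1[1]0_   read 1 → write 1, move left, go to p0
p0 | ___[1]10_   read 1 → write 1, move left, go to p0
p0 | __[_]110_   read _ → write _, move left, go to p2
p2 | _[_]_110_   read _ → write _, move right, go to p2
p2 | __[_]110_   read _ → write _, move right, go to p2
p2 | ___[1]10_   read 1 → write 0, move right, go to p1
p1 | ___0[1]0_   read 1 → write 0, move left, go to p1
p1 | ___[0]00_   read 0 → write _, move right, go to p0
p0 | ____[0]0_   read 0 → write 1, move right, go to p0
p0 | ____1[0]_   read 0 → write 1, move right, go to p0
p0 | ____11[_]   read _ → write _, move left, go to p2
p2 | ____1[1]_   read 1 → write 0, move right, go to p1
p1 | ____10[_]
The non-blank tape span at halt is 10.

10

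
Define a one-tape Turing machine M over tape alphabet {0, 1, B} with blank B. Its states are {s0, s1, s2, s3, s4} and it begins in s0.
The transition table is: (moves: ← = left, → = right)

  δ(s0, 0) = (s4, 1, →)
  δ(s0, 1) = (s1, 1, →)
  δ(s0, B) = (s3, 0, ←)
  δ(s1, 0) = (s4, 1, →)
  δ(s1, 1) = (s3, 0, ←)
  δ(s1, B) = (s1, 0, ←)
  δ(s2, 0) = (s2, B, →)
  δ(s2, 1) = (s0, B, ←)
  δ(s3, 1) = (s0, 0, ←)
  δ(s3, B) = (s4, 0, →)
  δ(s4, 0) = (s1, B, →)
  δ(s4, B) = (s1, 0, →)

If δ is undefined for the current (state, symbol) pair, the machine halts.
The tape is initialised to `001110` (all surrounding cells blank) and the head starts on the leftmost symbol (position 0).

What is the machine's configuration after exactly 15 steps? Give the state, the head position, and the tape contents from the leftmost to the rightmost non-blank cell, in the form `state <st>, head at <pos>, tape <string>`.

state s4, head at 7, tape 1000B110

s0 | [0]01110BB   read 0 → write 1, move →, go to s4
s4 | 1[0]1110BB   read 0 → write B, move →, go to s1
s1 | 1B[1]110BB   read 1 → write 0, move ←, go to s3
s3 | 1[B]0110BB   read B → write 0, move →, go to s4
s4 | 10[0]110BB   read 0 → write B, move →, go to s1
s1 | 10B[1]10BB   read 1 → write 0, move ←, go to s3
s3 | 10[B]010BB   read B → write 0, move →, go to s4
s4 | 100[0]10BB   read 0 → write B, move →, go to s1
s1 | 100B[1]0BB   read 1 → write 0, move ←, go to s3
s3 | 100[B]00BB   read B → write 0, move →, go to s4
s4 | 1000[0]0BB   read 0 → write B, move →, go to s1
s1 | 1000B[0]BB   read 0 → write 1, move →, go to s4
s4 | 1000B1[B]B   read B → write 0, move →, go to s1
s1 | 1000B10[B]   read B → write 0, move ←, go to s1
s1 | 1000B1[0]0   read 0 → write 1, move →, go to s4
s4 | 1000B11[0]
After 15 steps: state s4, head at 7, tape 1000B110.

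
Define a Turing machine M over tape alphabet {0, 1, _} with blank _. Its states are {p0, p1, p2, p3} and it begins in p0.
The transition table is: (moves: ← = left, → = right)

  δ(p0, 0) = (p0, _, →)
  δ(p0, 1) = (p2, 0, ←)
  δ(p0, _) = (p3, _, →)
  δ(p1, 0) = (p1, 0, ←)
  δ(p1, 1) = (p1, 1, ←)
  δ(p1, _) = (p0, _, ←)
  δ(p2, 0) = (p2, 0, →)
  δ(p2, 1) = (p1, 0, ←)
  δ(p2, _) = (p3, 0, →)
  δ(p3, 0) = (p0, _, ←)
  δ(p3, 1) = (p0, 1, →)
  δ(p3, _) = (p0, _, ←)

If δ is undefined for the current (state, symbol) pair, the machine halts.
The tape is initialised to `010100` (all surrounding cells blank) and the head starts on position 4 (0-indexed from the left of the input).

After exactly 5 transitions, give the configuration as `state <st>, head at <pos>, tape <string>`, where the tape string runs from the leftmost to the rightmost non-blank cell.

p0 | 0101[0]0__   read 0 → write _, move →, go to p0
p0 | 0101_[0]__   read 0 → write _, move →, go to p0
p0 | 0101__[_]_   read _ → write _, move →, go to p3
p3 | 0101___[_]   read _ → write _, move ←, go to p0
p0 | 0101__[_]_   read _ → write _, move →, go to p3
p3 | 0101___[_]
After 5 steps: state p3, head at 7, tape 0101.

state p3, head at 7, tape 0101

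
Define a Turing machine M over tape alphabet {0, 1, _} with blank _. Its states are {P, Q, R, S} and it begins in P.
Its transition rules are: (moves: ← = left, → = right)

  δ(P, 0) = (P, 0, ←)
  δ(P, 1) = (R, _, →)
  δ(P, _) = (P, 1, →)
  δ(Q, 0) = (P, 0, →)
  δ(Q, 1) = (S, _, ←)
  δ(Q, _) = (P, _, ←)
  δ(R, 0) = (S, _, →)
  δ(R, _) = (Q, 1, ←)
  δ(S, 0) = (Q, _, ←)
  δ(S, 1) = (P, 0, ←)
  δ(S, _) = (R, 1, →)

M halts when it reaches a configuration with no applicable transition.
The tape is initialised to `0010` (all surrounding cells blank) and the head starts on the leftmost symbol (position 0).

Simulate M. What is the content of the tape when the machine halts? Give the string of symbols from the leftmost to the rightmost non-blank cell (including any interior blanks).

1__1111

P | _[0]010__   read 0 → write 0, move ←, go to P
P | [_]0010__   read _ → write 1, move →, go to P
P | 1[0]010__   read 0 → write 0, move ←, go to P
P | [1]0010__   read 1 → write _, move →, go to R
R | _[0]010__   read 0 → write _, move →, go to S
S | __[0]10__   read 0 → write _, move ←, go to Q
Q | _[_]_10__   read _ → write _, move ←, go to P
P | [_]__10__   read _ → write 1, move →, go to P
P | 1[_]_10__   read _ → write 1, move →, go to P
P | 11[_]10__   read _ → write 1, move →, go to P
P | 111[1]0__   read 1 → write _, move →, go to R
R | 111_[0]__   read 0 → write _, move →, go to S
S | 111__[_]_   read _ → write 1, move →, go to R
R | 111__1[_]   read _ → write 1, move ←, go to Q
Q | 111__[1]1   read 1 → write _, move ←, go to S
S | 111_[_]_1   read _ → write 1, move →, go to R
R | 111_1[_]1   read _ → write 1, move ←, go to Q
Q | 111_[1]11   read 1 → write _, move ←, go to S
S | 111[_]_11   read _ → write 1, move →, go to R
R | 1111[_]11   read _ → write 1, move ←, go to Q
Q | 111[1]111   read 1 → write _, move ←, go to S
S | 11[1]_111   read 1 → write 0, move ←, go to P
P | 1[1]0_111   read 1 → write _, move →, go to R
R | 1_[0]_111   read 0 → write _, move →, go to S
S | 1__[_]111   read _ → write 1, move →, go to R
R | 1__1[1]11
The non-blank tape span at halt is 1__1111.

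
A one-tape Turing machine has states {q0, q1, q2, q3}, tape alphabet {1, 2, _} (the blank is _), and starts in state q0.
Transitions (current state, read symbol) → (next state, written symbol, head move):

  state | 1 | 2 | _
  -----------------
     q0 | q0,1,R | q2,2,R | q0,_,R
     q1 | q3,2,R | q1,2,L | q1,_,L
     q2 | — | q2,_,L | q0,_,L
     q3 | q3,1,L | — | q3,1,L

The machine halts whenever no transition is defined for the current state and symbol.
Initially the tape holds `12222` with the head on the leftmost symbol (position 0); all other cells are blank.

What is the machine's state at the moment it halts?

q2

state=q0 head=0 tape=[1]2222   (q0,1)→(q0,1,R)
state=q0 head=1 tape=1[2]222   (q0,2)→(q2,2,R)
state=q2 head=2 tape=12[2]22   (q2,2)→(q2,_,L)
state=q2 head=1 tape=1[2]_22   (q2,2)→(q2,_,L)
state=q2 head=0 tape=[1]__22
No transition is defined for (q2, 1); M halts in state q2.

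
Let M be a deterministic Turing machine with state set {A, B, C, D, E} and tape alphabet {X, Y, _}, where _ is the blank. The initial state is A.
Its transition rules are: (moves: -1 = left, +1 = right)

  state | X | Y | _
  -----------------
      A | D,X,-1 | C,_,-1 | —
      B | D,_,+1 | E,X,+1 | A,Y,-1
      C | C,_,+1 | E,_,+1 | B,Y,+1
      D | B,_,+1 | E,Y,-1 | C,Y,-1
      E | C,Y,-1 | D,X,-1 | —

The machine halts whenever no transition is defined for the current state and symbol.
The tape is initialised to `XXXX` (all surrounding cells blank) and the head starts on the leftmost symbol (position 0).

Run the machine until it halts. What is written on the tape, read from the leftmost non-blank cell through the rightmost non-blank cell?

Y_Y_YX

A | __[X]XXX_   read X → write X, move -1, go to D
D | _[_]XXXX_   read _ → write Y, move -1, go to C
C | [_]YXXXX_   read _ → write Y, move +1, go to B
B | Y[Y]XXXX_   read Y → write X, move +1, go to E
E | YX[X]XXX_   read X → write Y, move -1, go to C
C | Y[X]YXXX_   read X → write _, move +1, go to C
C | Y_[Y]XXX_   read Y → write _, move +1, go to E
E | Y__[X]XX_   read X → write Y, move -1, go to C
C | Y_[_]YXX_   read _ → write Y, move +1, go to B
B | Y_Y[Y]XX_   read Y → write X, move +1, go to E
E | Y_YX[X]X_   read X → write Y, move -1, go to C
C | Y_Y[X]YX_   read X → write _, move +1, go to C
C | Y_Y_[Y]X_   read Y → write _, move +1, go to E
E | Y_Y__[X]_   read X → write Y, move -1, go to C
C | Y_Y_[_]Y_   read _ → write Y, move +1, go to B
B | Y_Y_Y[Y]_   read Y → write X, move +1, go to E
E | Y_Y_YX[_]
The non-blank tape span at halt is Y_Y_YX.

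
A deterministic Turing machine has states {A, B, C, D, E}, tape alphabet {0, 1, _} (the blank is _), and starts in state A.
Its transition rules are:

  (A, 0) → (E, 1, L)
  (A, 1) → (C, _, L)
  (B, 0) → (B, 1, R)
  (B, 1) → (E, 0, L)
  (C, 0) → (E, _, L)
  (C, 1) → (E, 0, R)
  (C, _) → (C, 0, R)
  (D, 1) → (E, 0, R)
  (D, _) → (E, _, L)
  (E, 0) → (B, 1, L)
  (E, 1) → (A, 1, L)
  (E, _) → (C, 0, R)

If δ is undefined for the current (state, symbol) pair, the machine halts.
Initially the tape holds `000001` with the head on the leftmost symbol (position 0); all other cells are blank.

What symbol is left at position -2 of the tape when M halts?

1

A | ___[0]00001   read 0 → write 1, move L, go to E
E | __[_]100001   read _ → write 0, move R, go to C
C | __0[1]00001   read 1 → write 0, move R, go to E
E | __00[0]0001   read 0 → write 1, move L, go to B
B | __0[0]10001   read 0 → write 1, move R, go to B
B | __01[1]0001   read 1 → write 0, move L, go to E
E | __0[1]00001   read 1 → write 1, move L, go to A
A | __[0]100001   read 0 → write 1, move L, go to E
E | _[_]1100001   read _ → write 0, move R, go to C
C | _0[1]100001   read 1 → write 0, move R, go to E
E | _00[1]00001   read 1 → write 1, move L, go to A
A | _0[0]100001   read 0 → write 1, move L, go to E
E | _[0]1100001   read 0 → write 1, move L, go to B
B | [_]11100001
Cell -2 holds 1 when M halts.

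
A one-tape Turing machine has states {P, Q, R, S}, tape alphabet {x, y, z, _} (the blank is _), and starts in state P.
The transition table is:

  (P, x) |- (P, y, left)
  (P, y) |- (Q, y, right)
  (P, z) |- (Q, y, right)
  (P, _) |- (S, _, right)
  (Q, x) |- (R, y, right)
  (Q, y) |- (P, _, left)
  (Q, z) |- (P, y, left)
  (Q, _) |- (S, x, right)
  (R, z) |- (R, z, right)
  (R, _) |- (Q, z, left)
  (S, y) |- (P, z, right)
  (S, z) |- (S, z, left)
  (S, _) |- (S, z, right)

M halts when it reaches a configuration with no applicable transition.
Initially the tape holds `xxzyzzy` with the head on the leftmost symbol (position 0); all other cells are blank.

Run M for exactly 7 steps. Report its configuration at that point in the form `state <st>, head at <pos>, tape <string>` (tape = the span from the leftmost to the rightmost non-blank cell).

state Q, head at 1, tape y_zyzzy

P | _[x]xzyzzy   read x → write y, move left, go to P
P | [_]yxzyzzy   read _ → write _, move right, go to S
S | _[y]xzyzzy   read y → write z, move right, go to P
P | _z[x]zyzzy   read x → write y, move left, go to P
P | _[z]yzyzzy   read z → write y, move right, go to Q
Q | _y[y]zyzzy   read y → write _, move left, go to P
P | _[y]_zyzzy   read y → write y, move right, go to Q
Q | _y[_]zyzzy
After 7 steps: state Q, head at 1, tape y_zyzzy.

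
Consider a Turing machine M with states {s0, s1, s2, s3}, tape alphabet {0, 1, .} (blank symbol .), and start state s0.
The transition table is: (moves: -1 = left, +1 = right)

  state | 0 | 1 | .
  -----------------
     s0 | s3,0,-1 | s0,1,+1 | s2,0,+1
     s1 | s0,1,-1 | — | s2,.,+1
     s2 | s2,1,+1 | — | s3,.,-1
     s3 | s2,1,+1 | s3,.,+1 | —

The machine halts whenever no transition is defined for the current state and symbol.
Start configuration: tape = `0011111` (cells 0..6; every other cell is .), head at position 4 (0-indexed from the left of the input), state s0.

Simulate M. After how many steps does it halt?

8

state=s0 head=4 tape=0011[1]11..   (s0,1)→(s0,1,+1)
state=s0 head=5 tape=00111[1]1..   (s0,1)→(s0,1,+1)
state=s0 head=6 tape=001111[1]..   (s0,1)→(s0,1,+1)
state=s0 head=7 tape=0011111[.].   (s0,.)→(s2,0,+1)
state=s2 head=8 tape=00111110[.]   (s2,.)→(s3,.,-1)
state=s3 head=7 tape=0011111[0].   (s3,0)→(s2,1,+1)
state=s2 head=8 tape=00111111[.]   (s2,.)→(s3,.,-1)
state=s3 head=7 tape=0011111[1].   (s3,1)→(s3,.,+1)
state=s3 head=8 tape=0011111.[.]
M halts after 8 transitions.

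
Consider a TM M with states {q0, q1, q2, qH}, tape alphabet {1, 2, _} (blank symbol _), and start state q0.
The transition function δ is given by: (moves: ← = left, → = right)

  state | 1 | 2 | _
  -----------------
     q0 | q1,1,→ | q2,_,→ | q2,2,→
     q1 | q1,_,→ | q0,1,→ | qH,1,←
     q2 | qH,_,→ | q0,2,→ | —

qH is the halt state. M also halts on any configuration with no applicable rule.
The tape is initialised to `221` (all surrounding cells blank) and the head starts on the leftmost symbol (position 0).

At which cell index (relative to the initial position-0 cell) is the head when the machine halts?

state=q0 head=0 tape=[2]21_   (q0,2)→(q2,_,→)
state=q2 head=1 tape=_[2]1_   (q2,2)→(q0,2,→)
state=q0 head=2 tape=_2[1]_   (q0,1)→(q1,1,→)
state=q1 head=3 tape=_21[_]   (q1,_)→(qH,1,←)
state=qH head=2 tape=_2[1]1
At halt the head is at cell 2.

2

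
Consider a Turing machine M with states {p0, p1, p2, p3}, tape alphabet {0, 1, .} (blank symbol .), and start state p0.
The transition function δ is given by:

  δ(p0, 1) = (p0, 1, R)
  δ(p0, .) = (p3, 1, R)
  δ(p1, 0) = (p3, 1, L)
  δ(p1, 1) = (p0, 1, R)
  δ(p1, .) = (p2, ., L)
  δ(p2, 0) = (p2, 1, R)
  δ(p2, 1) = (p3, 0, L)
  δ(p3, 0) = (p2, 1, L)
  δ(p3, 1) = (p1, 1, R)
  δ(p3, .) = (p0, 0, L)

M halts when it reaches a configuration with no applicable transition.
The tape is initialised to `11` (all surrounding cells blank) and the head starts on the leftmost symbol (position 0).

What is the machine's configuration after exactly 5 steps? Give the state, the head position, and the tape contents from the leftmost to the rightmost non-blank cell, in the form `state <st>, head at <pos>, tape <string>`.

p0 | [1]1..   read 1 → write 1, move R, go to p0
p0 | 1[1]..   read 1 → write 1, move R, go to p0
p0 | 11[.].   read . → write 1, move R, go to p3
p3 | 111[.]   read . → write 0, move L, go to p0
p0 | 11[1]0   read 1 → write 1, move R, go to p0
p0 | 111[0]
After 5 steps: state p0, head at 3, tape 1110.

state p0, head at 3, tape 1110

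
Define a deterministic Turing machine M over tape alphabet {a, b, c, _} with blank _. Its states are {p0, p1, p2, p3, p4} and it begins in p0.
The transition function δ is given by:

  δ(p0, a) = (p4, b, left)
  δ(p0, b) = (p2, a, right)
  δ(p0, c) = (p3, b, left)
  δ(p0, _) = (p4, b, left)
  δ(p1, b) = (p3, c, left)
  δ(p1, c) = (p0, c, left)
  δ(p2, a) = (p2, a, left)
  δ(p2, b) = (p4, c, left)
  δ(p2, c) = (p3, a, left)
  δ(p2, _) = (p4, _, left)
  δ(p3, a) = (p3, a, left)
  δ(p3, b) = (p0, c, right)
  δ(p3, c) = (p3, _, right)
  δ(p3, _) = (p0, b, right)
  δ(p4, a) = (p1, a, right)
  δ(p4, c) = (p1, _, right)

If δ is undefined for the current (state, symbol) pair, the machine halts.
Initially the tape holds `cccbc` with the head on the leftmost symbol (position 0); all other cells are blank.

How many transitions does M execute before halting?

state=p0 head=0 tape=__[c]ccbc   (p0,c)→(p3,b,left)
state=p3 head=-1 tape=_[_]bccbc   (p3,_)→(p0,b,right)
state=p0 head=0 tape=_b[b]ccbc   (p0,b)→(p2,a,right)
state=p2 head=1 tape=_ba[c]cbc   (p2,c)→(p3,a,left)
state=p3 head=0 tape=_b[a]acbc   (p3,a)→(p3,a,left)
state=p3 head=-1 tape=_[b]aacbc   (p3,b)→(p0,c,right)
state=p0 head=0 tape=_c[a]acbc   (p0,a)→(p4,b,left)
state=p4 head=-1 tape=_[c]bacbc   (p4,c)→(p1,_,right)
state=p1 head=0 tape=__[b]acbc   (p1,b)→(p3,c,left)
state=p3 head=-1 tape=_[_]cacbc   (p3,_)→(p0,b,right)
state=p0 head=0 tape=_b[c]acbc   (p0,c)→(p3,b,left)
state=p3 head=-1 tape=_[b]bacbc   (p3,b)→(p0,c,right)
state=p0 head=0 tape=_c[b]acbc   (p0,b)→(p2,a,right)
state=p2 head=1 tape=_ca[a]cbc   (p2,a)→(p2,a,left)
state=p2 head=0 tape=_c[a]acbc   (p2,a)→(p2,a,left)
state=p2 head=-1 tape=_[c]aacbc   (p2,c)→(p3,a,left)
state=p3 head=-2 tape=[_]aaacbc   (p3,_)→(p0,b,right)
state=p0 head=-1 tape=b[a]aacbc   (p0,a)→(p4,b,left)
state=p4 head=-2 tape=[b]baacbc
M halts after 18 transitions.

18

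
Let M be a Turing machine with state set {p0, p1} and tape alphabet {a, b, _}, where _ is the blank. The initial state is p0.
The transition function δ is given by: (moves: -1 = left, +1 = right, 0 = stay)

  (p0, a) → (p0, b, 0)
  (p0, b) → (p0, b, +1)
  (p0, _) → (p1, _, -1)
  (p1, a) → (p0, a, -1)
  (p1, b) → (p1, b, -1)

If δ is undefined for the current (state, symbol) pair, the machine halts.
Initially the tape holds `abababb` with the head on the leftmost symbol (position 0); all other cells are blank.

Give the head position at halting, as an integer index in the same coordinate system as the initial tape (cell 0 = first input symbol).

state=p0 head=0 tape=_[a]bababb_   (p0,a)→(p0,b,0)
state=p0 head=0 tape=_[b]bababb_   (p0,b)→(p0,b,+1)
state=p0 head=1 tape=_b[b]ababb_   (p0,b)→(p0,b,+1)
state=p0 head=2 tape=_bb[a]babb_   (p0,a)→(p0,b,0)
state=p0 head=2 tape=_bb[b]babb_   (p0,b)→(p0,b,+1)
state=p0 head=3 tape=_bbb[b]abb_   (p0,b)→(p0,b,+1)
state=p0 head=4 tape=_bbbb[a]bb_   (p0,a)→(p0,b,0)
state=p0 head=4 tape=_bbbb[b]bb_   (p0,b)→(p0,b,+1)
state=p0 head=5 tape=_bbbbb[b]b_   (p0,b)→(p0,b,+1)
state=p0 head=6 tape=_bbbbbb[b]_   (p0,b)→(p0,b,+1)
state=p0 head=7 tape=_bbbbbbb[_]   (p0,_)→(p1,_,-1)
state=p1 head=6 tape=_bbbbbb[b]_   (p1,b)→(p1,b,-1)
state=p1 head=5 tape=_bbbbb[b]b_   (p1,b)→(p1,b,-1)
state=p1 head=4 tape=_bbbb[b]bb_   (p1,b)→(p1,b,-1)
state=p1 head=3 tape=_bbb[b]bbb_   (p1,b)→(p1,b,-1)
state=p1 head=2 tape=_bb[b]bbbb_   (p1,b)→(p1,b,-1)
state=p1 head=1 tape=_b[b]bbbbb_   (p1,b)→(p1,b,-1)
state=p1 head=0 tape=_[b]bbbbbb_   (p1,b)→(p1,b,-1)
state=p1 head=-1 tape=[_]bbbbbbb_
At halt the head is at cell -1.

-1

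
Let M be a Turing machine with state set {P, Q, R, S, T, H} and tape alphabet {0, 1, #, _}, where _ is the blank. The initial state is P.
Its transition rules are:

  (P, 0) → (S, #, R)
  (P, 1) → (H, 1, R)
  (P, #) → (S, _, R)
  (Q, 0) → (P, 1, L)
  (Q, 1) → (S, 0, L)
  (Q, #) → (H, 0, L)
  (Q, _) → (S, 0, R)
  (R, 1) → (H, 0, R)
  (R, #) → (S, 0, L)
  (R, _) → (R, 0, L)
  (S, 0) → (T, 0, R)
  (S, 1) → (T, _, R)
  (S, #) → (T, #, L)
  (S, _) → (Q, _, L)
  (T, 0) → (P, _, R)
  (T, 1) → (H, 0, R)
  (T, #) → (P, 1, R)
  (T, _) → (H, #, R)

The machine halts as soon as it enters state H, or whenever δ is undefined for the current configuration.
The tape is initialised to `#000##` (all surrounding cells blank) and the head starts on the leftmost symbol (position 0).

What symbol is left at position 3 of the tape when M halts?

state=P head=0 tape=[#]000##   (P,#)→(S,_,R)
state=S head=1 tape=_[0]00##   (S,0)→(T,0,R)
state=T head=2 tape=_0[0]0##   (T,0)→(P,_,R)
state=P head=3 tape=_0_[0]##   (P,0)→(S,#,R)
state=S head=4 tape=_0_#[#]#   (S,#)→(T,#,L)
state=T head=3 tape=_0_[#]##   (T,#)→(P,1,R)
state=P head=4 tape=_0_1[#]#   (P,#)→(S,_,R)
state=S head=5 tape=_0_1_[#]   (S,#)→(T,#,L)
state=T head=4 tape=_0_1[_]#   (T,_)→(H,#,R)
state=H head=5 tape=_0_1#[#]
Cell 3 holds 1 when M halts.

1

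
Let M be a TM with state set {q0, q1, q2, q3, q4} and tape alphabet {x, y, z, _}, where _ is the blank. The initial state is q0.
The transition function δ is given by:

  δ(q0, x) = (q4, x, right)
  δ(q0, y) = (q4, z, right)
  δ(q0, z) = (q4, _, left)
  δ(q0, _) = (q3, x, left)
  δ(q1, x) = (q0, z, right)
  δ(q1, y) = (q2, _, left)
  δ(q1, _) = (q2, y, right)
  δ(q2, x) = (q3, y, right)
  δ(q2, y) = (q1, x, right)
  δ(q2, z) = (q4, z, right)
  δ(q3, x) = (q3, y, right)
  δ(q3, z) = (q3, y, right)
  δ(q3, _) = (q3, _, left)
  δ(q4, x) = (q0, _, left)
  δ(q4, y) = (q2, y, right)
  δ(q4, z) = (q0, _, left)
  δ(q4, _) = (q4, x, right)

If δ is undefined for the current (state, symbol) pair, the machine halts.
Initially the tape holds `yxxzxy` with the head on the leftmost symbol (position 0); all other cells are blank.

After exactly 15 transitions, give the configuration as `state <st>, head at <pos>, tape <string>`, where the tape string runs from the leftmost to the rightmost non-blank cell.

state q4, head at 5, tape xxxxxxy

q0 | _[y]xxzxy   read y → write z, move right, go to q4
q4 | _z[x]xzxy   read x → write _, move left, go to q0
q0 | _[z]_xzxy   read z → write _, move left, go to q4
q4 | [_]__xzxy   read _ → write x, move right, go to q4
q4 | x[_]_xzxy   read _ → write x, move right, go to q4
q4 | xx[_]xzxy   read _ → write x, move right, go to q4
q4 | xxx[x]zxy   read x → write _, move left, go to q0
q0 | xx[x]_zxy   read x → write x, move right, go to q4
q4 | xxx[_]zxy   read _ → write x, move right, go to q4
q4 | xxxx[z]xy   read z → write _, move left, go to q0
q0 | xxx[x]_xy   read x → write x, move right, go to q4
q4 | xxxx[_]xy   read _ → write x, move right, go to q4
q4 | xxxxx[x]y   read x → write _, move left, go to q0
q0 | xxxx[x]_y   read x → write x, move right, go to q4
q4 | xxxxx[_]y   read _ → write x, move right, go to q4
q4 | xxxxxx[y]
After 15 steps: state q4, head at 5, tape xxxxxxy.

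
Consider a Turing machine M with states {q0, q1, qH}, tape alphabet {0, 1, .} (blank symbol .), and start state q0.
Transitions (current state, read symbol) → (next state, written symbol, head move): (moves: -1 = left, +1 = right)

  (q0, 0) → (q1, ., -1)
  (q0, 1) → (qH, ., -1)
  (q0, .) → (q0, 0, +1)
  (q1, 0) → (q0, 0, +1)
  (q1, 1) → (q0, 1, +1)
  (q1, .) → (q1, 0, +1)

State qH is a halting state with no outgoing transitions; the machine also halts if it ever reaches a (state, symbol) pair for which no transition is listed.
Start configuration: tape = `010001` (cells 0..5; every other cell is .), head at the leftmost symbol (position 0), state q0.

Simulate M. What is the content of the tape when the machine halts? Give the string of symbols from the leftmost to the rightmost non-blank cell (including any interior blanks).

001000

q0 | .[0]10001   read 0 → write ., move -1, go to q1
q1 | [.].10001   read . → write 0, move +1, go to q1
q1 | 0[.]10001   read . → write 0, move +1, go to q1
q1 | 00[1]0001   read 1 → write 1, move +1, go to q0
q0 | 001[0]001   read 0 → write ., move -1, go to q1
q1 | 00[1].001   read 1 → write 1, move +1, go to q0
q0 | 001[.]001   read . → write 0, move +1, go to q0
q0 | 0010[0]01   read 0 → write ., move -1, go to q1
q1 | 001[0].01   read 0 → write 0, move +1, go to q0
q0 | 0010[.]01   read . → write 0, move +1, go to q0
q0 | 00100[0]1   read 0 → write ., move -1, go to q1
q1 | 0010[0].1   read 0 → write 0, move +1, go to q0
q0 | 00100[.]1   read . → write 0, move +1, go to q0
q0 | 001000[1]   read 1 → write ., move -1, go to qH
qH | 00100[0].
The non-blank tape span at halt is 001000.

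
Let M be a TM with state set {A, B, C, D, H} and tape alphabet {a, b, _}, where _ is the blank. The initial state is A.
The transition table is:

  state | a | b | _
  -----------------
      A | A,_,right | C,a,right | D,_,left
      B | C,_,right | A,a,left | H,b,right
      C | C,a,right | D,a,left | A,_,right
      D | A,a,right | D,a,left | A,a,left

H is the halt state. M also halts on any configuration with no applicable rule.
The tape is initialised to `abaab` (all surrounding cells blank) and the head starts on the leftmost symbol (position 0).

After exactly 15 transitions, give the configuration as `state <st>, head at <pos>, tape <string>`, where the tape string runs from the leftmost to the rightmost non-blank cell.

A | [a]baab_   read a → write _, move right, go to A
A | _[b]aab_   read b → write a, move right, go to C
C | _a[a]ab_   read a → write a, move right, go to C
C | _aa[a]b_   read a → write a, move right, go to C
C | _aaa[b]_   read b → write a, move left, go to D
D | _aa[a]a_   read a → write a, move right, go to A
A | _aaa[a]_   read a → write _, move right, go to A
A | _aaa_[_]   read _ → write _, move left, go to D
D | _aaa[_]_   read _ → write a, move left, go to A
A | _aa[a]a_   read a → write _, move right, go to A
A | _aa_[a]_   read a → write _, move right, go to A
A | _aa__[_]   read _ → write _, move left, go to D
D | _aa_[_]_   read _ → write a, move left, go to A
A | _aa[_]a_   read _ → write _, move left, go to D
D | _a[a]_a_   read a → write a, move right, go to A
A | _aa[_]a_
After 15 steps: state A, head at 3, tape aa_a.

state A, head at 3, tape aa_a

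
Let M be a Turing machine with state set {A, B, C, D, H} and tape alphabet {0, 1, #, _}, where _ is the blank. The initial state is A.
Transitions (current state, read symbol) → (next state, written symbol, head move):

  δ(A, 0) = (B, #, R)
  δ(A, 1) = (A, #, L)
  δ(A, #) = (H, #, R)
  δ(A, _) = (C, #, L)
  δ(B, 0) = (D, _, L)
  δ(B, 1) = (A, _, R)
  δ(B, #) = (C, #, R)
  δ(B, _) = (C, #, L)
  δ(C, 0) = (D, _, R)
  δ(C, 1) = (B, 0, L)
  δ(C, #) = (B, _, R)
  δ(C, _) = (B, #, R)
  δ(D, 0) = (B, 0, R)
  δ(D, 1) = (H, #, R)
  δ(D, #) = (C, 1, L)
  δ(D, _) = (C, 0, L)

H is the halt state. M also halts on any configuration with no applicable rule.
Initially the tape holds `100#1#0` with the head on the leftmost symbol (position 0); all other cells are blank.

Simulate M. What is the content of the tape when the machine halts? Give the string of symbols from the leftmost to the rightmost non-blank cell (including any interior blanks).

state=A head=0 tape=____[1]00#1#0   (A,1)→(A,#,L)
state=A head=-1 tape=___[_]#00#1#0   (A,_)→(C,#,L)
state=C head=-2 tape=__[_]##00#1#0   (C,_)→(B,#,R)
state=B head=-1 tape=__#[#]#00#1#0   (B,#)→(C,#,R)
state=C head=0 tape=__##[#]00#1#0   (C,#)→(B,_,R)
state=B head=1 tape=__##_[0]0#1#0   (B,0)→(D,_,L)
state=D head=0 tape=__##[_]_0#1#0   (D,_)→(C,0,L)
state=C head=-1 tape=__#[#]0_0#1#0   (C,#)→(B,_,R)
state=B head=0 tape=__#_[0]_0#1#0   (B,0)→(D,_,L)
state=D head=-1 tape=__#[_]__0#1#0   (D,_)→(C,0,L)
state=C head=-2 tape=__[#]0__0#1#0   (C,#)→(B,_,R)
state=B head=-1 tape=___[0]__0#1#0   (B,0)→(D,_,L)
state=D head=-2 tape=__[_]___0#1#0   (D,_)→(C,0,L)
state=C head=-3 tape=_[_]0___0#1#0   (C,_)→(B,#,R)
state=B head=-2 tape=_#[0]___0#1#0   (B,0)→(D,_,L)
state=D head=-3 tape=_[#]____0#1#0   (D,#)→(C,1,L)
state=C head=-4 tape=[_]1____0#1#0   (C,_)→(B,#,R)
state=B head=-3 tape=#[1]____0#1#0   (B,1)→(A,_,R)
state=A head=-2 tape=#_[_]___0#1#0   (A,_)→(C,#,L)
state=C head=-3 tape=#[_]#___0#1#0   (C,_)→(B,#,R)
state=B head=-2 tape=##[#]___0#1#0   (B,#)→(C,#,R)
state=C head=-1 tape=###[_]__0#1#0   (C,_)→(B,#,R)
state=B head=0 tape=####[_]_0#1#0   (B,_)→(C,#,L)
state=C head=-1 tape=###[#]#_0#1#0   (C,#)→(B,_,R)
state=B head=0 tape=###_[#]_0#1#0   (B,#)→(C,#,R)
state=C head=1 tape=###_#[_]0#1#0   (C,_)→(B,#,R)
state=B head=2 tape=###_##[0]#1#0   (B,0)→(D,_,L)
state=D head=1 tape=###_#[#]_#1#0   (D,#)→(C,1,L)
state=C head=0 tape=###_[#]1_#1#0   (C,#)→(B,_,R)
state=B head=1 tape=###__[1]_#1#0   (B,1)→(A,_,R)
state=A head=2 tape=###___[_]#1#0   (A,_)→(C,#,L)
state=C head=1 tape=###__[_]##1#0   (C,_)→(B,#,R)
state=B head=2 tape=###__#[#]#1#0   (B,#)→(C,#,R)
state=C head=3 tape=###__##[#]1#0   (C,#)→(B,_,R)
state=B head=4 tape=###__##_[1]#0   (B,1)→(A,_,R)
state=A head=5 tape=###__##__[#]0   (A,#)→(H,#,R)
state=H head=6 tape=###__##__#[0]
The non-blank tape span at halt is ###__##__#0.

###__##__#0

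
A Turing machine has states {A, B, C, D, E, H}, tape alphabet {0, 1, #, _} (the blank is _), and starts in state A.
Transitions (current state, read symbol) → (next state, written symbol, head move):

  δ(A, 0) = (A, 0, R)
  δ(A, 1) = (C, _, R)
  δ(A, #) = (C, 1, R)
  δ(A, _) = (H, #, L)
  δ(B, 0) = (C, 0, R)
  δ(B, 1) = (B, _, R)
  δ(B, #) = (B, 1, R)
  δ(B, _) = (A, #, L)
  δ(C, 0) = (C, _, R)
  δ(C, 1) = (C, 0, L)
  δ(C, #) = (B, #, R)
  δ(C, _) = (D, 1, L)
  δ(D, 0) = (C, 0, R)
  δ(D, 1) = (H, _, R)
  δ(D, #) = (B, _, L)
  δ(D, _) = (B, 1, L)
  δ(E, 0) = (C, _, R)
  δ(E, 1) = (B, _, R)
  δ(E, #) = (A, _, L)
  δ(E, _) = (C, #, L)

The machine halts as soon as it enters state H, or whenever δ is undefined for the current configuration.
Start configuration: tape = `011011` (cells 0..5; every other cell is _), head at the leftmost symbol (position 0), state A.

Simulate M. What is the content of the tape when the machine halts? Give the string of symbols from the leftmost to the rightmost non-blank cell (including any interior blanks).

##1101

state=A head=0 tape=_[0]11011   (A,0)→(A,0,R)
state=A head=1 tape=_0[1]1011   (A,1)→(C,_,R)
state=C head=2 tape=_0_[1]011   (C,1)→(C,0,L)
state=C head=1 tape=_0[_]0011   (C,_)→(D,1,L)
state=D head=0 tape=_[0]10011   (D,0)→(C,0,R)
state=C head=1 tape=_0[1]0011   (C,1)→(C,0,L)
state=C head=0 tape=_[0]00011   (C,0)→(C,_,R)
state=C head=1 tape=__[0]0011   (C,0)→(C,_,R)
state=C head=2 tape=___[0]011   (C,0)→(C,_,R)
state=C head=3 tape=____[0]11   (C,0)→(C,_,R)
state=C head=4 tape=_____[1]1   (C,1)→(C,0,L)
state=C head=3 tape=____[_]01   (C,_)→(D,1,L)
state=D head=2 tape=___[_]101   (D,_)→(B,1,L)
state=B head=1 tape=__[_]1101   (B,_)→(A,#,L)
state=A head=0 tape=_[_]#1101   (A,_)→(H,#,L)
state=H head=-1 tape=[_]##1101
The non-blank tape span at halt is ##1101.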